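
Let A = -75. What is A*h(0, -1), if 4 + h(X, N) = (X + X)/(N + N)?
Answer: 300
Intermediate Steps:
h(X, N) = -4 + X/N (h(X, N) = -4 + (X + X)/(N + N) = -4 + (2*X)/((2*N)) = -4 + (2*X)*(1/(2*N)) = -4 + X/N)
A*h(0, -1) = -75*(-4 + 0/(-1)) = -75*(-4 + 0*(-1)) = -75*(-4 + 0) = -75*(-4) = 300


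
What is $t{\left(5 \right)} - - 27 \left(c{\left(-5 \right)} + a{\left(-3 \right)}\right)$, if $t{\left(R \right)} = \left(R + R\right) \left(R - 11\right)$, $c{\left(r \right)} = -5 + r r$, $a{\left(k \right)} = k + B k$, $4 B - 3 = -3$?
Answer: $399$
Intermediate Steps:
$B = 0$ ($B = \frac{3}{4} + \frac{1}{4} \left(-3\right) = \frac{3}{4} - \frac{3}{4} = 0$)
$a{\left(k \right)} = k$ ($a{\left(k \right)} = k + 0 k = k + 0 = k$)
$c{\left(r \right)} = -5 + r^{2}$
$t{\left(R \right)} = 2 R \left(-11 + R\right)$
$t{\left(5 \right)} - - 27 \left(c{\left(-5 \right)} + a{\left(-3 \right)}\right) = 2 \cdot 5 \left(-11 + 5\right) - - 27 \left(\left(-5 + \left(-5\right)^{2}\right) - 3\right) = 2 \cdot 5 \left(-6\right) - - 27 \left(\left(-5 + 25\right) - 3\right) = -60 - - 27 \left(20 - 3\right) = -60 - \left(-27\right) 17 = -60 - -459 = -60 + 459 = 399$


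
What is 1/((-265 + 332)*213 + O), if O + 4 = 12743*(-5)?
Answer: -1/49448 ≈ -2.0223e-5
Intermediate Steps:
O = -63719 (O = -4 + 12743*(-5) = -4 - 63715 = -63719)
1/((-265 + 332)*213 + O) = 1/((-265 + 332)*213 - 63719) = 1/(67*213 - 63719) = 1/(14271 - 63719) = 1/(-49448) = -1/49448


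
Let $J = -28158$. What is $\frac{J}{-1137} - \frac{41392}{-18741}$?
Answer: $\frac{191590594}{7102839} \approx 26.974$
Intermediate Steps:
$\frac{J}{-1137} - \frac{41392}{-18741} = - \frac{28158}{-1137} - \frac{41392}{-18741} = \left(-28158\right) \left(- \frac{1}{1137}\right) - - \frac{41392}{18741} = \frac{9386}{379} + \frac{41392}{18741} = \frac{191590594}{7102839}$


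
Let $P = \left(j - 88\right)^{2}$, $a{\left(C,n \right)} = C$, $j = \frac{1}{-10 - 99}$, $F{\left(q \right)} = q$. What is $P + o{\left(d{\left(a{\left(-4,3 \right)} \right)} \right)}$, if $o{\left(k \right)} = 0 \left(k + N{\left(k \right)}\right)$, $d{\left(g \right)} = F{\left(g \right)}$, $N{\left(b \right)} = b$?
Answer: $\frac{92025649}{11881} \approx 7745.6$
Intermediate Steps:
$j = - \frac{1}{109}$ ($j = \frac{1}{-109} = - \frac{1}{109} \approx -0.0091743$)
$d{\left(g \right)} = g$
$o{\left(k \right)} = 0$ ($o{\left(k \right)} = 0 \left(k + k\right) = 0 \cdot 2 k = 0$)
$P = \frac{92025649}{11881}$ ($P = \left(- \frac{1}{109} - 88\right)^{2} = \left(- \frac{9593}{109}\right)^{2} = \frac{92025649}{11881} \approx 7745.6$)
$P + o{\left(d{\left(a{\left(-4,3 \right)} \right)} \right)} = \frac{92025649}{11881} + 0 = \frac{92025649}{11881}$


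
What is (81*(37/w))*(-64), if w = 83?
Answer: -191808/83 ≈ -2310.9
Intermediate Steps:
(81*(37/w))*(-64) = (81*(37/83))*(-64) = (2997/83)*(-64) = -191808/83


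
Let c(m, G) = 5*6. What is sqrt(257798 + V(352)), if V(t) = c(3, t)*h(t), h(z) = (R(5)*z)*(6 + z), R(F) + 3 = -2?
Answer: I*sqrt(18644602) ≈ 4317.9*I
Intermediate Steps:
R(F) = -5 (R(F) = -3 - 2 = -5)
c(m, G) = 30
h(z) = -5*z*(6 + z) (h(z) = (-5*z)*(6 + z) = -5*z*(6 + z))
V(t) = -150*t*(6 + t) (V(t) = 30*(-5*t*(6 + t)) = -150*t*(6 + t))
sqrt(257798 + V(352)) = sqrt(257798 - 150*352*(6 + 352)) = sqrt(257798 - 150*352*358) = sqrt(257798 - 18902400) = sqrt(-18644602) = I*sqrt(18644602)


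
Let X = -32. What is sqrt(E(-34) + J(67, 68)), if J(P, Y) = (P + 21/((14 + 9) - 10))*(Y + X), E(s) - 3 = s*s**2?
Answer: I*sqrt(6224413)/13 ≈ 191.91*I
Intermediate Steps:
E(s) = 3 + s**3 (E(s) = 3 + s*s**2 = 3 + s**3)
J(P, Y) = (-32 + Y)*(21/13 + P) (J(P, Y) = (P + 21/((14 + 9) - 10))*(Y - 32) = (P + 21/(23 - 10))*(-32 + Y) = (P + 21/13)*(-32 + Y) = (21/13 + P)*(-32 + Y) = (-32 + Y)*(21/13 + P))
sqrt(E(-34) + J(67, 68)) = sqrt((3 + (-34)**3) + (-672/13 - 32*67 + (21/13)*68 + 67*68)) = sqrt((3 - 39304) + (-672/13 - 2144 + 1428/13 + 4556)) = sqrt(-39301 + 32112/13) = sqrt(-478801/13) = I*sqrt(6224413)/13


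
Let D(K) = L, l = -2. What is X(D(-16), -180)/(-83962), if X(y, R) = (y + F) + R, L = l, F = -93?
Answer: 275/83962 ≈ 0.0032753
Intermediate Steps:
L = -2
D(K) = -2
X(y, R) = -93 + R + y (X(y, R) = (y - 93) + R = (-93 + y) + R = -93 + R + y)
X(D(-16), -180)/(-83962) = (-93 - 180 - 2)/(-83962) = -275*(-1/83962) = 275/83962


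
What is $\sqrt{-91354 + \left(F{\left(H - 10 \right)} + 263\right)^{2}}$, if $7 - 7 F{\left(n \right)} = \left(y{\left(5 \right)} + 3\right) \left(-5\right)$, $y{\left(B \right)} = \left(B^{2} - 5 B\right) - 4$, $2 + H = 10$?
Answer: $\frac{i \sqrt{1079697}}{7} \approx 148.44 i$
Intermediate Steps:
$H = 8$ ($H = -2 + 10 = 8$)
$y{\left(B \right)} = -4 + B^{2} - 5 B$
$F{\left(n \right)} = \frac{2}{7}$ ($F{\left(n \right)} = 1 - \frac{\left(\left(-4 + 5^{2} - 25\right) + 3\right) \left(-5\right)}{7} = 1 - \frac{\left(\left(-4 + 25 - 25\right) + 3\right) \left(-5\right)}{7} = 1 - \frac{\left(-4 + 3\right) \left(-5\right)}{7} = 1 - \frac{\left(-1\right) \left(-5\right)}{7} = 1 - \frac{5}{7} = \frac{2}{7}$)
$\sqrt{-91354 + \left(F{\left(H - 10 \right)} + 263\right)^{2}} = \sqrt{-91354 + \left(\frac{2}{7} + 263\right)^{2}} = \sqrt{-91354 + \left(\frac{1843}{7}\right)^{2}} = \sqrt{-91354 + \frac{3396649}{49}} = \sqrt{- \frac{1079697}{49}} = \frac{i \sqrt{1079697}}{7}$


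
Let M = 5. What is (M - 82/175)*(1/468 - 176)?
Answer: -5024387/6300 ≈ -797.52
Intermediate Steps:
(M - 82/175)*(1/468 - 176) = (5 - 82/175)*(1/468 - 176) = (5 - 82*1/175)*(1/468 - 176) = (5 - 82/175)*(-82367/468) = (793/175)*(-82367/468) = -5024387/6300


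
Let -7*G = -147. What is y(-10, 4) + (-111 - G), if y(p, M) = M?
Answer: -128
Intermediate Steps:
G = 21 (G = -⅐*(-147) = 21)
y(-10, 4) + (-111 - G) = 4 + (-111 - 1*21) = 4 + (-111 - 21) = 4 - 132 = -128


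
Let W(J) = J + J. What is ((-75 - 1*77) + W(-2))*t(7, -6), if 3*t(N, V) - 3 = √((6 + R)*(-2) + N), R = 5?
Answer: -156 - 52*I*√15 ≈ -156.0 - 201.4*I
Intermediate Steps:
W(J) = 2*J
t(N, V) = 1 + √(-22 + N)/3 (t(N, V) = 1 + √((6 + 5)*(-2) + N)/3 = 1 + √(11*(-2) + N)/3 = 1 + √(-22 + N)/3)
((-75 - 1*77) + W(-2))*t(7, -6) = ((-75 - 1*77) + 2*(-2))*(1 + √(-22 + 7)/3) = ((-75 - 77) - 4)*(1 + √(-15)/3) = (-152 - 4)*(1 + (I*√15)/3) = -156*(1 + I*√15/3) = -156 - 52*I*√15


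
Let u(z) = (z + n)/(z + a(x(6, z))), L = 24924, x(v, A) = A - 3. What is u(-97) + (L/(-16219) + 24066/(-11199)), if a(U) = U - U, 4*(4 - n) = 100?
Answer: -14501188484/5872916119 ≈ -2.4692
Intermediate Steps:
x(v, A) = -3 + A
n = -21 (n = 4 - 1/4*100 = 4 - 25 = -21)
a(U) = 0
u(z) = (-21 + z)/z (u(z) = (z - 21)/(z + 0) = (-21 + z)/z)
u(-97) + (L/(-16219) + 24066/(-11199)) = (-21 - 97)/(-97) + (24924/(-16219) + 24066/(-11199)) = -1/97*(-118) + (24924*(-1/16219) + 24066*(-1/11199)) = 118/97 + (-24924/16219 - 8022/3733) = 118/97 - 223150110/60545527 = -14501188484/5872916119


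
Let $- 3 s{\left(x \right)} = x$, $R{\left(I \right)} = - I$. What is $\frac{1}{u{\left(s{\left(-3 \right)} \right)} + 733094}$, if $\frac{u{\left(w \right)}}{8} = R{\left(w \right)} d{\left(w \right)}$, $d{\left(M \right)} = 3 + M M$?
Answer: $\frac{1}{733062} \approx 1.3641 \cdot 10^{-6}$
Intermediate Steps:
$d{\left(M \right)} = 3 + M^{2}$
$s{\left(x \right)} = - \frac{x}{3}$
$u{\left(w \right)} = - 8 w \left(3 + w^{2}\right)$ ($u{\left(w \right)} = 8 - w \left(3 + w^{2}\right) = 8 \left(- w \left(3 + w^{2}\right)\right) = - 8 w \left(3 + w^{2}\right)$)
$\frac{1}{u{\left(s{\left(-3 \right)} \right)} + 733094} = \frac{1}{- 8 \left(\left(- \frac{1}{3}\right) \left(-3\right)\right) \left(3 + \left(\left(- \frac{1}{3}\right) \left(-3\right)\right)^{2}\right) + 733094} = \frac{1}{\left(-8\right) 1 \left(3 + 1^{2}\right) + 733094} = \frac{1}{\left(-8\right) 1 \left(3 + 1\right) + 733094} = \frac{1}{\left(-8\right) 1 \cdot 4 + 733094} = \frac{1}{-32 + 733094} = \frac{1}{733062}$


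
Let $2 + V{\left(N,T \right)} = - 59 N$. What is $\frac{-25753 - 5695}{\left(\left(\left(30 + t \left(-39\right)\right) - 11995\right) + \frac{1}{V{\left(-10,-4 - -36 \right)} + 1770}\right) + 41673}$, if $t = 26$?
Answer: $- \frac{74154384}{67660453} \approx -1.096$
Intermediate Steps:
$V{\left(N,T \right)} = -2 - 59 N$
$\frac{-25753 - 5695}{\left(\left(\left(30 + t \left(-39\right)\right) - 11995\right) + \frac{1}{V{\left(-10,-4 - -36 \right)} + 1770}\right) + 41673} = \frac{-25753 - 5695}{\left(\left(\left(30 + 26 \left(-39\right)\right) - 11995\right) + \frac{1}{\left(-2 - -590\right) + 1770}\right) + 41673} = - \frac{31448}{\left(\left(\left(30 - 1014\right) - 11995\right) + \frac{1}{\left(-2 + 590\right) + 1770}\right) + 41673} = - \frac{31448}{\left(\left(-984 - 11995\right) + \frac{1}{588 + 1770}\right) + 41673} = - \frac{31448}{\left(-12979 + \frac{1}{2358}\right) + 41673} = - \frac{31448}{- \frac{30604481}{2358} + 41673} = - \frac{31448}{\frac{67660453}{2358}} = \left(-31448\right) \frac{2358}{67660453} = - \frac{74154384}{67660453}$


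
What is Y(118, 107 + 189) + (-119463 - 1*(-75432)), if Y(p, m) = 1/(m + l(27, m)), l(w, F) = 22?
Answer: -14001857/318 ≈ -44031.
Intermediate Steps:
Y(p, m) = 1/(22 + m) (Y(p, m) = 1/(m + 22) = 1/(22 + m))
Y(118, 107 + 189) + (-119463 - 1*(-75432)) = 1/(22 + (107 + 189)) + (-119463 - 1*(-75432)) = 1/(22 + 296) + (-119463 + 75432) = 1/318 - 44031 = -14001857/318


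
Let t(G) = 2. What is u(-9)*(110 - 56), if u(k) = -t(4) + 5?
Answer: 162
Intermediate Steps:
u(k) = 3 (u(k) = -1*2 + 5 = -2 + 5 = 3)
u(-9)*(110 - 56) = 3*(110 - 56) = 3*54 = 162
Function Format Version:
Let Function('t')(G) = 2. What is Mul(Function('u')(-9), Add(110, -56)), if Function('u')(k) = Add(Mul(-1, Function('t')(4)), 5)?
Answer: 162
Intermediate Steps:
Function('u')(k) = 3 (Function('u')(k) = Add(Mul(-1, 2), 5) = Add(-2, 5) = 3)
Mul(Function('u')(-9), Add(110, -56)) = Mul(3, Add(110, -56)) = Mul(3, 54) = 162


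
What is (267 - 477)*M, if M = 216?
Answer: -45360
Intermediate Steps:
(267 - 477)*M = (267 - 477)*216 = -210*216 = -45360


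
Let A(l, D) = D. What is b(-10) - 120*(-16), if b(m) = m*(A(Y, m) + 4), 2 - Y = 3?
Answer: 1980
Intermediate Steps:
Y = -1 (Y = 2 - 1*3 = 2 - 3 = -1)
b(m) = m*(4 + m) (b(m) = m*(m + 4) = m*(4 + m))
b(-10) - 120*(-16) = -10*(4 - 10) - 120*(-16) = -10*(-6) + 1920 = 60 + 1920 = 1980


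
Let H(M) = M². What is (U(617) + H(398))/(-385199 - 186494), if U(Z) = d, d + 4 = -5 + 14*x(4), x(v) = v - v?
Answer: -158395/571693 ≈ -0.27706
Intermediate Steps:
x(v) = 0
d = -9 (d = -4 + (-5 + 14*0) = -4 + (-5 + 0) = -4 - 5 = -9)
U(Z) = -9
(U(617) + H(398))/(-385199 - 186494) = (-9 + 398²)/(-385199 - 186494) = (-9 + 158404)/(-571693) = 158395*(-1/571693) = -158395/571693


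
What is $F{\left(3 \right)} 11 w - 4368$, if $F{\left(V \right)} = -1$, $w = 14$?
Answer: $-4522$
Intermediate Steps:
$F{\left(3 \right)} 11 w - 4368 = \left(-1\right) 11 \cdot 14 - 4368 = \left(-11\right) 14 - 4368 = -154 - 4368 = -4522$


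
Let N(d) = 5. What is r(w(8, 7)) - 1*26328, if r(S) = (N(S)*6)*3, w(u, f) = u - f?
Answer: -26238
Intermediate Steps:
r(S) = 90 (r(S) = (5*6)*3 = 30*3 = 90)
r(w(8, 7)) - 1*26328 = 90 - 1*26328 = 90 - 26328 = -26238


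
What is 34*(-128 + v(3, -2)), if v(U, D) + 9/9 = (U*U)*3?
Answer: -3468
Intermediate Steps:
v(U, D) = -1 + 3*U² (v(U, D) = -1 + (U*U)*3 = -1 + U²*3 = -1 + 3*U²)
34*(-128 + v(3, -2)) = 34*(-128 + (-1 + 3*3²)) = 34*(-128 + (-1 + 3*9)) = 34*(-128 + (-1 + 27)) = 34*(-128 + 26) = 34*(-102) = -3468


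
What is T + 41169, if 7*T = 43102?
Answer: 331285/7 ≈ 47326.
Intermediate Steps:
T = 43102/7 (T = (⅐)*43102 = 43102/7 ≈ 6157.4)
T + 41169 = 43102/7 + 41169 = 331285/7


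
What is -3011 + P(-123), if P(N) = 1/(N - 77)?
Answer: -602201/200 ≈ -3011.0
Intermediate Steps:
P(N) = 1/(-77 + N)
-3011 + P(-123) = -3011 + 1/(-77 - 123) = -3011 + 1/(-200) = -3011 - 1/200 = -602201/200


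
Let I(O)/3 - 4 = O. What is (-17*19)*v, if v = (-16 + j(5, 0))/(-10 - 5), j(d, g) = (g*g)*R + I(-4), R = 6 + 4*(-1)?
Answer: -5168/15 ≈ -344.53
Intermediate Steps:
I(O) = 12 + 3*O
R = 2 (R = 6 - 4 = 2)
j(d, g) = 2*g**2 (j(d, g) = (g*g)*2 + (12 + 3*(-4)) = g**2*2 + (12 - 12) = 2*g**2 + 0 = 2*g**2)
v = 16/15 (v = (-16 + 2*0**2)/(-10 - 5) = (-16 + 2*0)/(-15) = (-16 + 0)*(-1/15) = -16*(-1/15) = 16/15 ≈ 1.0667)
(-17*19)*v = -17*19*(16/15) = -323*16/15 = -5168/15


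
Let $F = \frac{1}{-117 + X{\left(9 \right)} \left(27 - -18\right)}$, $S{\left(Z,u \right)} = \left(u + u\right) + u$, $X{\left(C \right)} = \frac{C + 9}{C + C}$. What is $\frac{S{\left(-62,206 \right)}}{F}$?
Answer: $-44496$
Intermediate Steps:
$X{\left(C \right)} = \frac{9 + C}{2 C}$
$S{\left(Z,u \right)} = 3 u$ ($S{\left(Z,u \right)} = 2 u + u = 3 u$)
$F = - \frac{1}{72}$ ($F = \frac{1}{-117 + \frac{9 + 9}{2 \cdot 9} \left(27 - -18\right)} = \frac{1}{-117 + \frac{1}{2} \cdot \frac{1}{9} \cdot 18 \left(27 + 18\right)} = \frac{1}{-117 + 1 \cdot 45} = \frac{1}{-117 + 45} = \frac{1}{-72} = - \frac{1}{72} \approx -0.013889$)
$\frac{S{\left(-62,206 \right)}}{F} = \frac{3 \cdot 206}{- \frac{1}{72}} = 618 \left(-72\right) = -44496$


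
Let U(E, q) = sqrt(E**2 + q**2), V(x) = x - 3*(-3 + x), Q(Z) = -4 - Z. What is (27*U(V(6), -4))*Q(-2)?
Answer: -270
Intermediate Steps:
V(x) = 9 - 2*x (V(x) = x - (-9 + 3*x) = x + (9 - 3*x) = 9 - 2*x)
(27*U(V(6), -4))*Q(-2) = (27*sqrt((9 - 2*6)**2 + (-4)**2))*(-4 - 1*(-2)) = (27*sqrt((9 - 12)**2 + 16))*(-4 + 2) = (27*sqrt((-3)**2 + 16))*(-2) = (27*sqrt(9 + 16))*(-2) = (27*sqrt(25))*(-2) = (27*5)*(-2) = 135*(-2) = -270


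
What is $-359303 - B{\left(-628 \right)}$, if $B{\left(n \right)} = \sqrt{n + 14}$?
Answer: $-359303 - i \sqrt{614} \approx -3.593 \cdot 10^{5} - 24.779 i$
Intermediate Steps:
$B{\left(n \right)} = \sqrt{14 + n}$
$-359303 - B{\left(-628 \right)} = -359303 - \sqrt{14 - 628} = -359303 - \sqrt{-614} = -359303 - i \sqrt{614}$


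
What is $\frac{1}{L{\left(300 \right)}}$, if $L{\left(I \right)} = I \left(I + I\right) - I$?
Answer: $\frac{1}{179700} \approx 5.5648 \cdot 10^{-6}$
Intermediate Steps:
$L{\left(I \right)} = - I + 2 I^{2}$ ($L{\left(I \right)} = I 2 I - I = 2 I^{2} - I = - I + 2 I^{2}$)
$\frac{1}{L{\left(300 \right)}} = \frac{1}{300 \left(-1 + 2 \cdot 300\right)} = \frac{1}{300 \left(-1 + 600\right)} = \frac{1}{300 \cdot 599} = \frac{1}{179700}$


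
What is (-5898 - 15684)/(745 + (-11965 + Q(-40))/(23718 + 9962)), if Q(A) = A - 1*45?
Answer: -24229392/835985 ≈ -28.983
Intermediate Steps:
Q(A) = -45 + A (Q(A) = A - 45 = -45 + A)
(-5898 - 15684)/(745 + (-11965 + Q(-40))/(23718 + 9962)) = (-5898 - 15684)/(745 + (-11965 + (-45 - 40))/(23718 + 9962)) = -21582/(745 + (-11965 - 85)/33680) = -21582/(745 - 12050*1/33680) = -21582/(745 - 1205/3368) = -21582/2507955/3368 = -21582*3368/2507955 = -24229392/835985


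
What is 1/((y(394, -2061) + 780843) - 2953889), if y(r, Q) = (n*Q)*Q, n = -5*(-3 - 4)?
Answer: 1/146497189 ≈ 6.8261e-9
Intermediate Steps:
n = 35 (n = -5*(-7) = 35)
y(r, Q) = 35*Q² (y(r, Q) = (35*Q)*Q = 35*Q²)
1/((y(394, -2061) + 780843) - 2953889) = 1/((35*(-2061)² + 780843) - 2953889) = 1/((35*4247721 + 780843) - 2953889) = 1/((148670235 + 780843) - 2953889) = 1/(149451078 - 2953889) = 1/146497189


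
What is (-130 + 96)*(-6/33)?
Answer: 68/11 ≈ 6.1818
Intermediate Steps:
(-130 + 96)*(-6/33) = -(-204)/33 = -34*(-2/11) = 68/11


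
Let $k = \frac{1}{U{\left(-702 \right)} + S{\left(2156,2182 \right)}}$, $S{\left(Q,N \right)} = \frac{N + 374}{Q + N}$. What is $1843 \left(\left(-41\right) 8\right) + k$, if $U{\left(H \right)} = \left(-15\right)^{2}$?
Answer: $- \frac{32865068727}{54367} \approx -6.045 \cdot 10^{5}$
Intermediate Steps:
$S{\left(Q,N \right)} = \frac{374 + N}{N + Q}$
$U{\left(H \right)} = 225$
$k = \frac{241}{54367}$ ($k = \frac{1}{225 + \frac{374 + 2182}{2182 + 2156}} = \frac{1}{225 + \frac{1}{4338} \cdot 2556} = \frac{1}{225 + \frac{142}{241}} = \frac{1}{\frac{54367}{241}} = \frac{241}{54367} \approx 0.0044328$)
$1843 \left(\left(-41\right) 8\right) + k = 1843 \left(\left(-41\right) 8\right) + \frac{241}{54367} = 1843 \left(-328\right) + \frac{241}{54367} = -604504 + \frac{241}{54367} = - \frac{32865068727}{54367}$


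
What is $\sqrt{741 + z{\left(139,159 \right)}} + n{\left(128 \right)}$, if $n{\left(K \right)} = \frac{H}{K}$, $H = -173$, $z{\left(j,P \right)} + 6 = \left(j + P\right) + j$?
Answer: $- \frac{173}{128} + 2 \sqrt{293} \approx 32.883$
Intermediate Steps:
$z{\left(j,P \right)} = -6 + P + 2 j$ ($z{\left(j,P \right)} = -6 + \left(\left(j + P\right) + j\right) = -6 + \left(\left(P + j\right) + j\right) = -6 + \left(P + 2 j\right) = -6 + P + 2 j$)
$n{\left(K \right)} = - \frac{173}{K}$
$\sqrt{741 + z{\left(139,159 \right)}} + n{\left(128 \right)} = \sqrt{741 + \left(-6 + 159 + 2 \cdot 139\right)} - \frac{173}{128} = \sqrt{741 + \left(-6 + 159 + 278\right)} - \frac{173}{128} = \sqrt{741 + 431} - \frac{173}{128} = \sqrt{1172} - \frac{173}{128} = 2 \sqrt{293} - \frac{173}{128} = - \frac{173}{128} + 2 \sqrt{293}$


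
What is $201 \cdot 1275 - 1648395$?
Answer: $-1392120$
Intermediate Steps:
$201 \cdot 1275 - 1648395 = 256275 - 1648395 = -1392120$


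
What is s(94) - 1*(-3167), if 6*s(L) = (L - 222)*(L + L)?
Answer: -2531/3 ≈ -843.67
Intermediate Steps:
s(L) = L*(-222 + L)/3 (s(L) = ((L - 222)*(L + L))/6 = ((-222 + L)*(2*L))/6 = (2*L*(-222 + L))/6 = L*(-222 + L)/3)
s(94) - 1*(-3167) = (⅓)*94*(-222 + 94) - 1*(-3167) = (⅓)*94*(-128) + 3167 = -12032/3 + 3167 = -2531/3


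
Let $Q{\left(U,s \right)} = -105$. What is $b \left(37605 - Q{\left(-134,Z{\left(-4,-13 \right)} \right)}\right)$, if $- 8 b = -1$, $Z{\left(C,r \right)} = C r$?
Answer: $\frac{18855}{4} \approx 4713.8$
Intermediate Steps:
$b = \frac{1}{8}$ ($b = \left(- \frac{1}{8}\right) \left(-1\right) = \frac{1}{8} \approx 0.125$)
$b \left(37605 - Q{\left(-134,Z{\left(-4,-13 \right)} \right)}\right) = \frac{37605 - -105}{8} = \frac{37605 + 105}{8} = \frac{1}{8} \cdot 37710 = \frac{18855}{4}$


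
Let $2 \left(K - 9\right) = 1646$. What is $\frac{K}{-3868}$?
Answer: $- \frac{208}{967} \approx -0.2151$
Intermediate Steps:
$K = 832$ ($K = 9 + \frac{1}{2} \cdot 1646 = 9 + 823 = 832$)
$\frac{K}{-3868} = \frac{832}{-3868} = 832 \left(- \frac{1}{3868}\right) = - \frac{208}{967}$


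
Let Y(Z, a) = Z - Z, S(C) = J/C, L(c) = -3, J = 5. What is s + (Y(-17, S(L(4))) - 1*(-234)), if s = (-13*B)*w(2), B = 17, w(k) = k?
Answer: -208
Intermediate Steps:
S(C) = 5/C
Y(Z, a) = 0
s = -442 (s = -13*17*2 = -221*2 = -442)
s + (Y(-17, S(L(4))) - 1*(-234)) = -442 + (0 - 1*(-234)) = -442 + (0 + 234) = -442 + 234 = -208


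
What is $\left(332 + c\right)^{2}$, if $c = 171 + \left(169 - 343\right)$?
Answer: $108241$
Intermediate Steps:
$c = -3$ ($c = 171 - 174 = -3$)
$\left(332 + c\right)^{2} = \left(332 - 3\right)^{2} = 329^{2} = 108241$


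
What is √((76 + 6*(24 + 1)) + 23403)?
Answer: √23629 ≈ 153.72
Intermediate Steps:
√((76 + 6*(24 + 1)) + 23403) = √((76 + 6*25) + 23403) = √((76 + 150) + 23403) = √(226 + 23403) = √23629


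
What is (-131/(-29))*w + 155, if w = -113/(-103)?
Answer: 477788/2987 ≈ 159.96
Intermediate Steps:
w = 113/103 (w = -113*(-1/103) = 113/103 ≈ 1.0971)
(-131/(-29))*w + 155 = -131/(-29)*(113/103) + 155 = -131*(-1/29)*(113/103) + 155 = (131/29)*(113/103) + 155 = 14803/2987 + 155 = 477788/2987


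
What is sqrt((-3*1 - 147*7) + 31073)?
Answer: sqrt(30041) ≈ 173.32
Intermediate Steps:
sqrt((-3*1 - 147*7) + 31073) = sqrt((-3 - 49*21) + 31073) = sqrt((-3 - 1029) + 31073) = sqrt(-1032 + 31073) = sqrt(30041)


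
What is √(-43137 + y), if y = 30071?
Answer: I*√13066 ≈ 114.31*I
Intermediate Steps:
√(-43137 + y) = √(-43137 + 30071) = √(-13066) = I*√13066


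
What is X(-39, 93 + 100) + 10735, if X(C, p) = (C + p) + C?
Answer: 10850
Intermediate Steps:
X(C, p) = p + 2*C
X(-39, 93 + 100) + 10735 = ((93 + 100) + 2*(-39)) + 10735 = (193 - 78) + 10735 = 115 + 10735 = 10850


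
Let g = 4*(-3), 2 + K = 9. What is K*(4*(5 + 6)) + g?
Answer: 296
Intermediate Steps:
K = 7 (K = -2 + 9 = 7)
g = -12
K*(4*(5 + 6)) + g = 7*(4*(5 + 6)) - 12 = 7*(4*11) - 12 = 7*44 - 12 = 308 - 12 = 296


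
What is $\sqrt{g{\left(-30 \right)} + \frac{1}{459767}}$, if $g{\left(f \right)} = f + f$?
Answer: $\frac{i \sqrt{258839616277}}{65681} \approx 7.746 i$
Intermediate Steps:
$g{\left(f \right)} = 2 f$
$\sqrt{g{\left(-30 \right)} + \frac{1}{459767}} = \sqrt{2 \left(-30\right) + \frac{1}{459767}} = \sqrt{-60 + \frac{1}{459767}} = \sqrt{- \frac{27586019}{459767}} = \frac{i \sqrt{258839616277}}{65681}$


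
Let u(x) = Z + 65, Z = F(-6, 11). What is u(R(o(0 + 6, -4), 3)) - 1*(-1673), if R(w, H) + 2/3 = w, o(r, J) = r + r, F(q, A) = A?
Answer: 1749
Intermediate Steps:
o(r, J) = 2*r
R(w, H) = -2/3 + w
Z = 11
u(x) = 76 (u(x) = 11 + 65 = 76)
u(R(o(0 + 6, -4), 3)) - 1*(-1673) = 76 - 1*(-1673) = 76 + 1673 = 1749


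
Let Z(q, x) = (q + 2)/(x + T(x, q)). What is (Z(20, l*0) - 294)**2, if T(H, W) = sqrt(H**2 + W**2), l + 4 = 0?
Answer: 8579041/100 ≈ 85790.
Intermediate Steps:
l = -4 (l = -4 + 0 = -4)
Z(q, x) = (2 + q)/(x + sqrt(q**2 + x**2)) (Z(q, x) = (q + 2)/(x + sqrt(x**2 + q**2)) = (2 + q)/(x + sqrt(q**2 + x**2)))
(Z(20, l*0) - 294)**2 = ((2 + 20)/(-4*0 + sqrt(20**2 + (-4*0)**2)) - 294)**2 = (22/(0 + sqrt(400 + 0**2)) - 294)**2 = (22/(0 + sqrt(400 + 0)) - 294)**2 = (22/(0 + sqrt(400)) - 294)**2 = (22/(0 + 20) - 294)**2 = (22/20 - 294)**2 = ((1/20)*22 - 294)**2 = (11/10 - 294)**2 = (-2929/10)**2 = 8579041/100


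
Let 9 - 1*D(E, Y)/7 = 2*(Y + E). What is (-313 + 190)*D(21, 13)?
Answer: 50799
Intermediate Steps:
D(E, Y) = 63 - 14*E - 14*Y (D(E, Y) = 63 - 14*(Y + E) = 63 - 14*(E + Y) = 63 - 7*(2*E + 2*Y) = 63 + (-14*E - 14*Y) = 63 - 14*E - 14*Y)
(-313 + 190)*D(21, 13) = (-313 + 190)*(63 - 14*21 - 14*13) = -123*(63 - 294 - 182) = -123*(-413) = 50799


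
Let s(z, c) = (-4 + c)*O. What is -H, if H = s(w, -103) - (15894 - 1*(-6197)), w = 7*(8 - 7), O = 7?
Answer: 22840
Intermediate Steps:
w = 7 (w = 7*1 = 7)
s(z, c) = -28 + 7*c (s(z, c) = (-4 + c)*7 = -28 + 7*c)
H = -22840 (H = (-28 + 7*(-103)) - (15894 - 1*(-6197)) = (-28 - 721) - (15894 + 6197) = -749 - 1*22091 = -749 - 22091 = -22840)
-H = -1*(-22840) = 22840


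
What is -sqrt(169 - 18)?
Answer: -sqrt(151) ≈ -12.288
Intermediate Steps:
-sqrt(169 - 18) = -sqrt(151)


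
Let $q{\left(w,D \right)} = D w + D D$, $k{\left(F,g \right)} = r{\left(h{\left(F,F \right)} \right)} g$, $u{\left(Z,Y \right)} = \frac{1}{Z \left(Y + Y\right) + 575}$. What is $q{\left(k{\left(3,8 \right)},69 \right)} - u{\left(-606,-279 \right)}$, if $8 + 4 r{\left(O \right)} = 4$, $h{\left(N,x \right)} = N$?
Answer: $\frac{1425685106}{338723} \approx 4209.0$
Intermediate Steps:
$r{\left(O \right)} = -1$ ($r{\left(O \right)} = -2 + \frac{1}{4} \cdot 4 = -2 + 1 = -1$)
$u{\left(Z,Y \right)} = \frac{1}{575 + 2 Y Z}$ ($u{\left(Z,Y \right)} = \frac{1}{Z 2 Y + 575} = \frac{1}{2 Y Z + 575} = \frac{1}{575 + 2 Y Z}$)
$k{\left(F,g \right)} = - g$
$q{\left(w,D \right)} = D^{2} + D w$ ($q{\left(w,D \right)} = D w + D^{2} = D^{2} + D w$)
$q{\left(k{\left(3,8 \right)},69 \right)} - u{\left(-606,-279 \right)} = 69 \left(69 - 8\right) - \frac{1}{575 + 2 \left(-279\right) \left(-606\right)} = 69 \left(69 - 8\right) - \frac{1}{575 + 338148} = 69 \cdot 61 - \frac{1}{338723} = 4209 - \frac{1}{338723} = \frac{1425685106}{338723}$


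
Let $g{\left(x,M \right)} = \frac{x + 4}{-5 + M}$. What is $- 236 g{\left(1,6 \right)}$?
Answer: $-1180$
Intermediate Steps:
$g{\left(x,M \right)} = \frac{4 + x}{-5 + M}$
$- 236 g{\left(1,6 \right)} = - 236 \frac{4 + 1}{-5 + 6} = - 236 \cdot 1^{-1} \cdot 5 = - 236 \cdot 1 \cdot 5 = \left(-236\right) 5 = -1180$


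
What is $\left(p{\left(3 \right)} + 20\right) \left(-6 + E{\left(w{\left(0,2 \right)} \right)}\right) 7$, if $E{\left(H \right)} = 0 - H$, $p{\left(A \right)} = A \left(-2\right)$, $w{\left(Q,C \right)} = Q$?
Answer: $-588$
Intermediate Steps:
$p{\left(A \right)} = - 2 A$
$E{\left(H \right)} = - H$
$\left(p{\left(3 \right)} + 20\right) \left(-6 + E{\left(w{\left(0,2 \right)} \right)}\right) 7 = \left(\left(-2\right) 3 + 20\right) \left(-6 - 0\right) 7 = \left(-6 + 20\right) \left(-6 + 0\right) 7 = 14 \left(-6\right) 7 = \left(-84\right) 7 = -588$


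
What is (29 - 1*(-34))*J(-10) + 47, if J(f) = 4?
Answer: 299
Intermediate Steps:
(29 - 1*(-34))*J(-10) + 47 = (29 - 1*(-34))*4 + 47 = (29 + 34)*4 + 47 = 63*4 + 47 = 252 + 47 = 299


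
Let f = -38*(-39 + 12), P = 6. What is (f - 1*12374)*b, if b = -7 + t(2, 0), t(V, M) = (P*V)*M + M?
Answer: 79436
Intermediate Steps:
t(V, M) = M + 6*M*V (t(V, M) = (6*V)*M + M = 6*M*V + M = M + 6*M*V)
f = 1026 (f = -38*(-27) = 1026)
b = -7 (b = -7 + 0*(1 + 6*2) = -7 + 0*(1 + 12) = -7 + 0*13 = -7 + 0 = -7)
(f - 1*12374)*b = (1026 - 1*12374)*(-7) = (1026 - 12374)*(-7) = -11348*(-7) = 79436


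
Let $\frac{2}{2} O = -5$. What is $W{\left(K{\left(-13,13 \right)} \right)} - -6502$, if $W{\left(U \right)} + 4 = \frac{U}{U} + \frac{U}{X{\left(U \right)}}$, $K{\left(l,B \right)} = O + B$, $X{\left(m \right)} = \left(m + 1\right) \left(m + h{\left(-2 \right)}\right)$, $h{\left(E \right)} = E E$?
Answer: $\frac{175475}{27} \approx 6499.1$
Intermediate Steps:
$h{\left(E \right)} = E^{2}$
$X{\left(m \right)} = \left(1 + m\right) \left(4 + m\right)$ ($X{\left(m \right)} = \left(m + 1\right) \left(m + \left(-2\right)^{2}\right) = \left(1 + m\right) \left(m + 4\right) = \left(1 + m\right) \left(4 + m\right)$)
$O = -5$
$K{\left(l,B \right)} = -5 + B$
$W{\left(U \right)} = -3 + \frac{U}{4 + U^{2} + 5 U}$ ($W{\left(U \right)} = -4 + \left(\frac{U}{U} + \frac{U}{4 + U^{2} + 5 U}\right) = -4 + \left(1 + \frac{U}{4 + U^{2} + 5 U}\right) = -3 + \frac{U}{4 + U^{2} + 5 U}$)
$W{\left(K{\left(-13,13 \right)} \right)} - -6502 = \frac{-12 - 14 \left(-5 + 13\right) - 3 \left(-5 + 13\right)^{2}}{4 + \left(-5 + 13\right)^{2} + 5 \left(-5 + 13\right)} - -6502 = \frac{-12 - 112 - 3 \cdot 8^{2}}{4 + 8^{2} + 5 \cdot 8} + 6502 = \frac{-12 - 112 - 192}{4 + 64 + 40} + 6502 = \frac{-12 - 112 - 192}{108} + 6502 = \frac{1}{108} \left(-316\right) + 6502 = - \frac{79}{27} + 6502 = \frac{175475}{27}$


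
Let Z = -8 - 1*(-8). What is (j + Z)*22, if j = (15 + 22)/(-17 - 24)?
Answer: -814/41 ≈ -19.854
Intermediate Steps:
j = -37/41 (j = 37/(-41) = 37*(-1/41) = -37/41 ≈ -0.90244)
Z = 0 (Z = -8 + 8 = 0)
(j + Z)*22 = (-37/41 + 0)*22 = -37/41*22 = -814/41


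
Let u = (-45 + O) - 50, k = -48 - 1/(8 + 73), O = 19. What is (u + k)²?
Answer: 100902025/6561 ≈ 15379.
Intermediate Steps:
k = -3889/81 (k = -48 - 1/81 = -3889/81 ≈ -48.012)
u = -76 (u = (-45 + 19) - 50 = -26 - 50 = -76)
(u + k)² = (-76 - 3889/81)² = (-10045/81)² = 100902025/6561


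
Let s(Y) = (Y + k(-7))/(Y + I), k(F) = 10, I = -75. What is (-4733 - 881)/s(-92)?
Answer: -468769/41 ≈ -11433.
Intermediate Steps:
s(Y) = (10 + Y)/(-75 + Y) (s(Y) = (Y + 10)/(Y - 75) = (10 + Y)/(-75 + Y))
(-4733 - 881)/s(-92) = (-4733 - 881)/(((10 - 92)/(-75 - 92))) = -5614/(-82/(-167)) = -5614/((-1/167*(-82))) = -5614/82/167 = -5614*167/82 = -468769/41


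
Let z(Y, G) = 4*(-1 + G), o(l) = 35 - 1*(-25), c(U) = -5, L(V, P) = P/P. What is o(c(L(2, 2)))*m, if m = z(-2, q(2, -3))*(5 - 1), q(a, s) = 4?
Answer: 2880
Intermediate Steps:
L(V, P) = 1
o(l) = 60 (o(l) = 35 + 25 = 60)
z(Y, G) = -4 + 4*G
m = 48 (m = (-4 + 4*4)*(5 - 1) = (-4 + 16)*4 = 12*4 = 48)
o(c(L(2, 2)))*m = 60*48 = 2880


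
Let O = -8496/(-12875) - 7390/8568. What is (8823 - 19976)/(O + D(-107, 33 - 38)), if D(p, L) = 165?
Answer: -615160444500/9089646239 ≈ -67.677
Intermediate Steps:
O = -11176261/55156500 (O = -8496*(-1/12875) - 7390*1/8568 = 8496/12875 - 3695/4284 = -11176261/55156500 ≈ -0.20263)
(8823 - 19976)/(O + D(-107, 33 - 38)) = (8823 - 19976)/(-11176261/55156500 + 165) = -11153/9089646239/55156500 = -11153*55156500/9089646239 = -615160444500/9089646239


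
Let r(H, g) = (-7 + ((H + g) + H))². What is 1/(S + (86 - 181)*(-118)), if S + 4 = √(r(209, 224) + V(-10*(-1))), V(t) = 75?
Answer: 5603/62585568 - 5*√4033/62585568 ≈ 8.4452e-5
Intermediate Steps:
r(H, g) = (-7 + g + 2*H)² (r(H, g) = (-7 + (g + 2*H))² = (-7 + g + 2*H)²)
S = -4 + 10*√4033 (S = -4 + √((-7 + 224 + 2*209)² + 75) = -4 + √((-7 + 224 + 418)² + 75) = -4 + √(635² + 75) = -4 + √(403225 + 75) = -4 + √403300 = -4 + 10*√4033 ≈ 631.06)
1/(S + (86 - 181)*(-118)) = 1/((-4 + 10*√4033) + (86 - 181)*(-118)) = 1/((-4 + 10*√4033) - 95*(-118)) = 1/((-4 + 10*√4033) + 11210) = 1/(11206 + 10*√4033)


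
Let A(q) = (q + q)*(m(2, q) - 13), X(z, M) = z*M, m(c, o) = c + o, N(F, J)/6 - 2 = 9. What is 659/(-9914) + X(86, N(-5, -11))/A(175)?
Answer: 1152829/35566475 ≈ 0.032413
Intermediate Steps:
N(F, J) = 66 (N(F, J) = 12 + 6*9 = 12 + 54 = 66)
X(z, M) = M*z
A(q) = 2*q*(-11 + q) (A(q) = (q + q)*((2 + q) - 13) = (2*q)*(-11 + q) = 2*q*(-11 + q))
659/(-9914) + X(86, N(-5, -11))/A(175) = 659/(-9914) + (66*86)/((2*175*(-11 + 175))) = 659*(-1/9914) + 5676/((2*175*164)) = -659/9914 + 5676/57400 = -659/9914 + 5676*(1/57400) = -659/9914 + 1419/14350 = 1152829/35566475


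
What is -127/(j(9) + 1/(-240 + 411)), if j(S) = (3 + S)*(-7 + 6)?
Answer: 21717/2051 ≈ 10.589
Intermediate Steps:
j(S) = -3 - S (j(S) = (3 + S)*(-1) = -3 - S)
-127/(j(9) + 1/(-240 + 411)) = -127/((-3 - 1*9) + 1/(-240 + 411)) = -127/((-3 - 9) + 1/171) = -127/(-12 + 1/171) = -127/(-2051/171) = -127*(-171/2051) = 21717/2051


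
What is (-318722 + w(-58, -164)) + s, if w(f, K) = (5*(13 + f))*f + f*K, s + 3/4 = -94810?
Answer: -1563883/4 ≈ -3.9097e+5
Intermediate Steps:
s = -379243/4 (s = -¾ - 94810 = -379243/4 ≈ -94811.)
w(f, K) = K*f + f*(65 + 5*f) (w(f, K) = (65 + 5*f)*f + K*f = f*(65 + 5*f) + K*f = K*f + f*(65 + 5*f))
(-318722 + w(-58, -164)) + s = (-318722 - 58*(65 - 164 + 5*(-58))) - 379243/4 = (-318722 - 58*(65 - 164 - 290)) - 379243/4 = (-318722 - 58*(-389)) - 379243/4 = (-318722 + 22562) - 379243/4 = -296160 - 379243/4 = -1563883/4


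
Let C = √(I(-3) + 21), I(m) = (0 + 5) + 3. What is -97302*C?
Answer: -97302*√29 ≈ -5.2399e+5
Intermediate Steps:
I(m) = 8 (I(m) = 5 + 3 = 8)
C = √29 (C = √(8 + 21) = √29 ≈ 5.3852)
-97302*C = -97302*√29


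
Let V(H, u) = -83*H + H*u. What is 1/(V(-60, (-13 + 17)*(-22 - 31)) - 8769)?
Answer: 1/8931 ≈ 0.00011197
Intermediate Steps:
1/(V(-60, (-13 + 17)*(-22 - 31)) - 8769) = 1/(-60*(-83 + (-13 + 17)*(-22 - 31)) - 8769) = 1/(-60*(-83 + 4*(-53)) - 8769) = 1/(-60*(-83 - 212) - 8769) = 1/(-60*(-295) - 8769) = 1/(17700 - 8769) = 1/8931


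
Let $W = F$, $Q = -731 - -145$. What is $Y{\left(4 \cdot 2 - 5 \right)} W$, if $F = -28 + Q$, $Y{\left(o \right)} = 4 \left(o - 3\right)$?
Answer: $0$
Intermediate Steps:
$Y{\left(o \right)} = -12 + 4 o$ ($Y{\left(o \right)} = 4 \left(-3 + o\right) = -12 + 4 o$)
$Q = -586$ ($Q = -731 + 145 = -586$)
$F = -614$ ($F = -28 - 586 = -614$)
$W = -614$
$Y{\left(4 \cdot 2 - 5 \right)} W = \left(-12 + 4 \left(4 \cdot 2 - 5\right)\right) \left(-614\right) = \left(-12 + 4 \left(8 - 5\right)\right) \left(-614\right) = \left(-12 + 4 \cdot 3\right) \left(-614\right) = \left(-12 + 12\right) \left(-614\right) = 0 \left(-614\right) = 0$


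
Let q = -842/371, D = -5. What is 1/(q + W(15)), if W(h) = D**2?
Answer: 371/8433 ≈ 0.043994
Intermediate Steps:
W(h) = 25 (W(h) = (-5)**2 = 25)
q = -842/371 (q = -842*1/371 = -842/371 ≈ -2.2695)
1/(q + W(15)) = 1/(-842/371 + 25) = 1/(8433/371) = 371/8433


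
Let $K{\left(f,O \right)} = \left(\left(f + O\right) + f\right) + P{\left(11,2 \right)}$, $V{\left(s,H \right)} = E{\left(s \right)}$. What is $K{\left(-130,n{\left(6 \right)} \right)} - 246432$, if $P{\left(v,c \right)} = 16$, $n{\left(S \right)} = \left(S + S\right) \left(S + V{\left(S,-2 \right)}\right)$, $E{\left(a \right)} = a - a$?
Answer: $-246604$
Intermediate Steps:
$E{\left(a \right)} = 0$
$V{\left(s,H \right)} = 0$
$n{\left(S \right)} = 2 S^{2}$ ($n{\left(S \right)} = \left(S + S\right) \left(S + 0\right) = 2 S S = 2 S^{2}$)
$K{\left(f,O \right)} = 16 + O + 2 f$ ($K{\left(f,O \right)} = \left(\left(f + O\right) + f\right) + 16 = \left(\left(O + f\right) + f\right) + 16 = \left(O + 2 f\right) + 16 = 16 + O + 2 f$)
$K{\left(-130,n{\left(6 \right)} \right)} - 246432 = \left(16 + 2 \cdot 6^{2} + 2 \left(-130\right)\right) - 246432 = \left(16 + 2 \cdot 36 - 260\right) - 246432 = \left(16 + 72 - 260\right) - 246432 = -172 - 246432 = -246604$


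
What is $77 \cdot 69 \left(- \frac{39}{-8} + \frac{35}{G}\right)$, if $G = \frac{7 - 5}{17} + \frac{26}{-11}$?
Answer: $- \frac{455147}{8} \approx -56893.0$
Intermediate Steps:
$G = - \frac{420}{187}$ ($G = 2 \cdot \frac{1}{17} + 26 \left(- \frac{1}{11}\right) = \frac{2}{17} - \frac{26}{11} = - \frac{420}{187} \approx -2.246$)
$77 \cdot 69 \left(- \frac{39}{-8} + \frac{35}{G}\right) = 77 \cdot 69 \left(- \frac{39}{-8} + \frac{35}{- \frac{420}{187}}\right) = 5313 \left(\left(-39\right) \left(- \frac{1}{8}\right) + 35 \left(- \frac{187}{420}\right)\right) = 5313 \left(\frac{39}{8} - \frac{187}{12}\right) = 5313 \left(- \frac{257}{24}\right) = - \frac{455147}{8}$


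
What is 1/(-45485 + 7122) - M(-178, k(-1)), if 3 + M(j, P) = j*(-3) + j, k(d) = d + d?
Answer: -13542140/38363 ≈ -353.00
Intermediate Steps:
k(d) = 2*d
M(j, P) = -3 - 2*j (M(j, P) = -3 + (j*(-3) + j) = -3 + (-3*j + j) = -3 - 2*j)
1/(-45485 + 7122) - M(-178, k(-1)) = 1/(-45485 + 7122) - (-3 - 2*(-178)) = 1/(-38363) - (-3 + 356) = -1/38363 - 1*353 = -1/38363 - 353 = -13542140/38363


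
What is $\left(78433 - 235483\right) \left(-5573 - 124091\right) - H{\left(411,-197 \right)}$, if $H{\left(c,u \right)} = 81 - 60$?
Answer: $20363731179$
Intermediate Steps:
$H{\left(c,u \right)} = 21$ ($H{\left(c,u \right)} = 81 - 60 = 21$)
$\left(78433 - 235483\right) \left(-5573 - 124091\right) - H{\left(411,-197 \right)} = \left(78433 - 235483\right) \left(-5573 - 124091\right) - 21 = \left(-157050\right) \left(-129664\right) - 21 = 20363731200 - 21 = 20363731179$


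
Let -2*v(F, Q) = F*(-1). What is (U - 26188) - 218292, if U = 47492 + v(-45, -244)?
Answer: -394021/2 ≈ -1.9701e+5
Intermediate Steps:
v(F, Q) = F/2 (v(F, Q) = -F*(-1)/2 = -(-1)*F/2 = F/2)
U = 94939/2 (U = 47492 + (1/2)*(-45) = 47492 - 45/2 = 94939/2 ≈ 47470.)
(U - 26188) - 218292 = (94939/2 - 26188) - 218292 = 42563/2 - 218292 = -394021/2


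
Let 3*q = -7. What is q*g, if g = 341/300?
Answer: -2387/900 ≈ -2.6522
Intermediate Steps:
q = -7/3 (q = (⅓)*(-7) = -7/3 ≈ -2.3333)
g = 341/300 (g = 341*(1/300) = 341/300 ≈ 1.1367)
q*g = -7/3*341/300 = -2387/900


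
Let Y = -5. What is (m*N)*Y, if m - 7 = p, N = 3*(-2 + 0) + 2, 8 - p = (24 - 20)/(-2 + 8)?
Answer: 860/3 ≈ 286.67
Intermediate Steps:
p = 22/3 (p = 8 - (24 - 20)/(-2 + 8) = 8 - 4/6 = 8 - 1*⅔ = 8 - ⅔ = 22/3 ≈ 7.3333)
N = -4 (N = 3*(-2) + 2 = -6 + 2 = -4)
m = 43/3 (m = 7 + 22/3 = 43/3 ≈ 14.333)
(m*N)*Y = ((43/3)*(-4))*(-5) = -172/3*(-5) = 860/3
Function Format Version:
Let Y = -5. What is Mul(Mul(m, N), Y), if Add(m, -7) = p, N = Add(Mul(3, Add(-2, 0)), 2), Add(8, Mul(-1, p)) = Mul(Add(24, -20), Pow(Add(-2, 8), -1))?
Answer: Rational(860, 3) ≈ 286.67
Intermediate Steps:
p = Rational(22, 3) (p = Add(8, Mul(-1, Mul(Add(24, -20), Pow(Add(-2, 8), -1)))) = Add(8, Mul(-1, Mul(4, Pow(6, -1)))) = Add(8, Mul(-1, Mul(4, Rational(1, 6)))) = Add(8, Mul(-1, Rational(2, 3))) = Add(8, Rational(-2, 3)) = Rational(22, 3) ≈ 7.3333)
N = -4 (N = Add(Mul(3, -2), 2) = Add(-6, 2) = -4)
m = Rational(43, 3) (m = Add(7, Rational(22, 3)) = Rational(43, 3) ≈ 14.333)
Mul(Mul(m, N), Y) = Mul(Mul(Rational(43, 3), -4), -5) = Mul(Rational(-172, 3), -5) = Rational(860, 3)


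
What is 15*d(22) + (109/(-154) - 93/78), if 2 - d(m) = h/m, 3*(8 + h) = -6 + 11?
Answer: 64901/2002 ≈ 32.418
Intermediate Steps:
h = -19/3 (h = -8 + (-6 + 11)/3 = -8 + (⅓)*5 = -8 + 5/3 = -19/3 ≈ -6.3333)
d(m) = 2 + 19/(3*m) (d(m) = 2 - (-19)/(3*m) = 2 + 19/(3*m))
15*d(22) + (109/(-154) - 93/78) = 15*(2 + (19/3)/22) + (109/(-154) - 93/78) = 15*(2 + (19/3)*(1/22)) + (109*(-1/154) - 93*1/78) = 15*(2 + 19/66) + (-109/154 - 31/26) = 15*(151/66) - 1902/1001 = 755/22 - 1902/1001 = 64901/2002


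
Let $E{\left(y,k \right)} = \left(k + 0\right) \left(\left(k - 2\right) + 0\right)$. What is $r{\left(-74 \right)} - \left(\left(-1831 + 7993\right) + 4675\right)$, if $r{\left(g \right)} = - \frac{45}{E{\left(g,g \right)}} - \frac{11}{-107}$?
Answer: $- \frac{6521302767}{601768} \approx -10837.0$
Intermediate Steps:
$E{\left(y,k \right)} = k \left(-2 + k\right)$ ($E{\left(y,k \right)} = k \left(\left(k - 2\right) + 0\right) = k \left(\left(-2 + k\right) + 0\right) = k \left(-2 + k\right)$)
$r{\left(g \right)} = \frac{11}{107} - \frac{45}{g \left(-2 + g\right)}$ ($r{\left(g \right)} = - \frac{45}{g \left(-2 + g\right)} - \frac{11}{-107} = - 45 \frac{1}{g \left(-2 + g\right)} - - \frac{11}{107} = - \frac{45}{g \left(-2 + g\right)} + \frac{11}{107} = \frac{11}{107} - \frac{45}{g \left(-2 + g\right)}$)
$r{\left(-74 \right)} - \left(\left(-1831 + 7993\right) + 4675\right) = \frac{-4815 + 11 \left(-74\right) \left(-2 - 74\right)}{107 \left(-74\right) \left(-2 - 74\right)} - \left(\left(-1831 + 7993\right) + 4675\right) = \frac{1}{107} \left(- \frac{1}{74}\right) \frac{1}{-76} \left(-4815 + 11 \left(-74\right) \left(-76\right)\right) - \left(6162 + 4675\right) = \frac{1}{107} \left(- \frac{1}{74}\right) \left(- \frac{1}{76}\right) \left(-4815 + 61864\right) - 10837 = \frac{1}{107} \left(- \frac{1}{74}\right) \left(- \frac{1}{76}\right) 57049 - 10837 = \frac{57049}{601768} - 10837 = - \frac{6521302767}{601768}$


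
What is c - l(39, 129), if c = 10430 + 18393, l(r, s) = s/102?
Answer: 979939/34 ≈ 28822.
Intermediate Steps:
l(r, s) = s/102 (l(r, s) = s*(1/102) = s/102)
c = 28823
c - l(39, 129) = 28823 - 129/102 = 28823 - 1*43/34 = 28823 - 43/34 = 979939/34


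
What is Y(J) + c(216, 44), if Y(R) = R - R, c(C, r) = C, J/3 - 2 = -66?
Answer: 216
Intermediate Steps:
J = -192 (J = 6 + 3*(-66) = 6 - 198 = -192)
Y(R) = 0
Y(J) + c(216, 44) = 0 + 216 = 216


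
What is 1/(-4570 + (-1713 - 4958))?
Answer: -1/11241 ≈ -8.8960e-5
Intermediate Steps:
1/(-4570 + (-1713 - 4958)) = 1/(-4570 - 6671) = 1/(-11241) = -1/11241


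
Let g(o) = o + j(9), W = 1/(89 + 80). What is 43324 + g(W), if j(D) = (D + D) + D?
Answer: 7326320/169 ≈ 43351.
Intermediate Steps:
W = 1/169 ≈ 0.0059172
j(D) = 3*D (j(D) = 2*D + D = 3*D)
g(o) = 27 + o (g(o) = o + 3*9 = o + 27 = 27 + o)
43324 + g(W) = 43324 + (27 + 1/169) = 43324 + 4564/169 = 7326320/169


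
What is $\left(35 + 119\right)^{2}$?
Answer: $23716$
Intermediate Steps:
$\left(35 + 119\right)^{2} = 154^{2} = 23716$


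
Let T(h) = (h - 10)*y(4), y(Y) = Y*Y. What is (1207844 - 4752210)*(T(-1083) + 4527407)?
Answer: -15984803566354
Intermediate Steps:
y(Y) = Y²
T(h) = -160 + 16*h (T(h) = (h - 10)*4² = (-10 + h)*16 = -160 + 16*h)
(1207844 - 4752210)*(T(-1083) + 4527407) = (1207844 - 4752210)*((-160 + 16*(-1083)) + 4527407) = -3544366*((-160 - 17328) + 4527407) = -3544366*(-17488 + 4527407) = -3544366*4509919 = -15984803566354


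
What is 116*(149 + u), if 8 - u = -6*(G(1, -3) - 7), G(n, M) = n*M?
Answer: 11252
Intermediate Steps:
G(n, M) = M*n
u = -52 (u = 8 - (-6)*(-3*1 - 7) = 8 - (-6)*(-3 - 7) = 8 - (-6)*(-10) = 8 - 1*60 = 8 - 60 = -52)
116*(149 + u) = 116*(149 - 52) = 116*97 = 11252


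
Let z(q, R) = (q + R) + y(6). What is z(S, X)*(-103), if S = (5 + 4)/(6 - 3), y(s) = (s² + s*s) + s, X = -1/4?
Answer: -33269/4 ≈ -8317.3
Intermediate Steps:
X = -¼ (X = -1*¼ = -¼ ≈ -0.25000)
y(s) = s + 2*s² (y(s) = (s² + s²) + s = 2*s² + s = s + 2*s²)
S = 3 (S = 9/3 = 9*(⅓) = 3)
z(q, R) = 78 + R + q (z(q, R) = (q + R) + 6*(1 + 2*6) = (R + q) + 6*(1 + 12) = (R + q) + 6*13 = (R + q) + 78 = 78 + R + q)
z(S, X)*(-103) = (78 - ¼ + 3)*(-103) = (323/4)*(-103) = -33269/4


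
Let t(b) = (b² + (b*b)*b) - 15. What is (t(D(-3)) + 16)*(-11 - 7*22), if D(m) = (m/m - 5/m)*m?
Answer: 73755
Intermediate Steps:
D(m) = m*(1 - 5/m) (D(m) = (1 - 5/m)*m = m*(1 - 5/m))
t(b) = -15 + b² + b³ (t(b) = (b² + b²*b) - 15 = (b² + b³) - 15 = -15 + b² + b³)
(t(D(-3)) + 16)*(-11 - 7*22) = ((-15 + (-5 - 3)² + (-5 - 3)³) + 16)*(-11 - 7*22) = ((-15 + (-8)² + (-8)³) + 16)*(-11 - 154) = ((-15 + 64 - 512) + 16)*(-165) = (-463 + 16)*(-165) = -447*(-165) = 73755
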